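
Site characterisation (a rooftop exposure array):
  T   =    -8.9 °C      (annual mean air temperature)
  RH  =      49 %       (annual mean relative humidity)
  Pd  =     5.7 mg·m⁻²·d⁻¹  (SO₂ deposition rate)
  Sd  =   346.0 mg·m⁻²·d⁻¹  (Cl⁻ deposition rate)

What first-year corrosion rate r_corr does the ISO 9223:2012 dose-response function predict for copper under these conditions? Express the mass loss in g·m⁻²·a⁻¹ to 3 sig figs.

r_corr = 1.80 g·m⁻²·a⁻¹

copper: temperature factor f = +0.126·(-18.9) = -2.3814
  sulphur-dioxide contribution → 0.01387 μm/a
  chloride contribution → 0.1875 μm/a
  total first-year rate 0.2014 μm/a
Convert to mass loss: 0.2014 μm/a × 8.96 g/cm³ = 1.804 g·m⁻²·a⁻¹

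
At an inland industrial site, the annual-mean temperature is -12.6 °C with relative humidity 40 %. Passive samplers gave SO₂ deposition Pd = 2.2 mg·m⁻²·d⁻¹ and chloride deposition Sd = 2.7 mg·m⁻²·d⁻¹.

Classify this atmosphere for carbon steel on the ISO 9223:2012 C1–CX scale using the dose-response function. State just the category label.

carbon steel: T≤10 °C ⇒ hinge +0.150·(-12.6−10) = -3.3900
  SO₂ term: 1.77·2.2^0.52·exp(0.02·40-3.3900) = 0.2001
  Cl⁻ term: 0.102·2.7^0.62·exp(0.033·40+0.04·-12.6) = 0.427
  r_corr = 0.2001 + 0.427 = 0.6271 μm/a
ISO 9223 Table 2 (carbon steel): 0 < 0.627 ≤ 1.3 μm/a ⇒ C1

C1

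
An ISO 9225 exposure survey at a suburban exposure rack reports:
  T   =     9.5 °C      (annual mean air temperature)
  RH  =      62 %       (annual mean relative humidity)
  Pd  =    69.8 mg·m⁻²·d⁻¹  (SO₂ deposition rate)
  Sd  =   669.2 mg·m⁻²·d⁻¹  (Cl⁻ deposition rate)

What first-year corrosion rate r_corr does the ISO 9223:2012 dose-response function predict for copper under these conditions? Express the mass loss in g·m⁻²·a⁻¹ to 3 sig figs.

r_corr = 13.1 g·m⁻²·a⁻¹

copper: T≤10 °C ⇒ hinge +0.126·(9.5−10) = -0.0630
  Pd branch = 0.0053·Pd^0.26·e^(0.059·RH+f) = 0.5821 μm/a
  Cl⁻ term: 0.01025·669.2^0.27·exp(0.036·62+0.049·9.5) = 0.8813
  r_corr = 0.5821 + 0.8813 = 1.463 μm/a
Convert to mass loss: 1.463 μm/a × 8.96 g/cm³ = 13.11 g·m⁻²·a⁻¹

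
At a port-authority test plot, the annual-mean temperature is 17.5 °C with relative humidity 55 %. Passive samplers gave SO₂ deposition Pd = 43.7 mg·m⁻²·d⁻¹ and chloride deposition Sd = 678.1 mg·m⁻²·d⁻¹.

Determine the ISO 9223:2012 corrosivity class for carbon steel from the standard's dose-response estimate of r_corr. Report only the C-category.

C5

carbon steel: T>10 °C ⇒ hinge -0.054·(17.5−10) = -0.4050
  Pd branch = 1.77·Pd^0.52·e^(0.02·RH+f) = 25.28 μm/a
  Sd branch = 0.102·Sd^0.62·e^(0.033·RH+0.04·T) = 71.82 μm/a
  r_corr = 25.28 + 71.82 = 97.11 μm/a
Category bounds: 80…200 μm/a bracket r_corr ⇒ C5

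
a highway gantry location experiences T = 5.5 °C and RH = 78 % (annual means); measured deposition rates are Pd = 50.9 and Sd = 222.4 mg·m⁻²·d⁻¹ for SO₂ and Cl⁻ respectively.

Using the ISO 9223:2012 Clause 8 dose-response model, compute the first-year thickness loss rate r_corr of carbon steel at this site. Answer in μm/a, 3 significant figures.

r_corr = 80.7 μm/a

carbon steel: temperature factor f = +0.150·(-4.5) = -0.6750
  sulphur-dioxide contribution → 33.1 μm/a
  chloride contribution → 47.56 μm/a
  total first-year rate 80.66 μm/a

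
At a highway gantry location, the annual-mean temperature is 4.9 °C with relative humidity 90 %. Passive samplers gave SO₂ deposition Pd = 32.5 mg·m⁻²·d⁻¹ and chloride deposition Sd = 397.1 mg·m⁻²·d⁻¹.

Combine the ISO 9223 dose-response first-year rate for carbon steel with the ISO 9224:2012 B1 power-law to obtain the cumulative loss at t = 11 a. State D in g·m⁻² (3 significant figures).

D(11) = 3.56e+03 g·m⁻²

carbon steel: temperature factor f = +0.150·(-5.1) = -0.7650
  SO₂ term: 1.77·32.5^0.52·exp(0.02·90-0.7650) = 30.45
  Cl⁻ term: 0.102·397.1^0.62·exp(0.033·90+0.04·4.9) = 98.83
  sum: 30.45 + 98.83 → r_corr = 129.3 μm/a
Long-term exponent b (ISO 9224 Table 2, B1) = 0.523
  D(11) = 129.3 × 11^0.523 = 129.3 × 3.505 = 453.1 μm
  Mass loss = 453.1 μm × 7.85 g/cm³ = 3557 g·m⁻²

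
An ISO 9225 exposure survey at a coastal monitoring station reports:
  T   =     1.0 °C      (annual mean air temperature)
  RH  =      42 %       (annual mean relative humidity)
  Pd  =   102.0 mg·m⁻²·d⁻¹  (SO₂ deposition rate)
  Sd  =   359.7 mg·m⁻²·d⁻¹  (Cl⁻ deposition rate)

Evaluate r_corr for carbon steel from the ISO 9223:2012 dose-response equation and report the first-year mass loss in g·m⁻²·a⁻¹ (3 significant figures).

r_corr = 221 g·m⁻²·a⁻¹

carbon steel: temperature factor f = +0.150·(-9.0) = -1.3500
  SO₂ term: 1.77·102.0^0.52·exp(0.02·42-1.3500) = 11.77
  Sd branch = 0.102·Sd^0.62·e^(0.033·RH+0.04·T) = 16.32 μm/a
  r_corr = 11.77 + 16.32 = 28.09 μm/a
Convert to mass loss: 28.09 μm/a × 7.85 g/cm³ = 220.5 g·m⁻²·a⁻¹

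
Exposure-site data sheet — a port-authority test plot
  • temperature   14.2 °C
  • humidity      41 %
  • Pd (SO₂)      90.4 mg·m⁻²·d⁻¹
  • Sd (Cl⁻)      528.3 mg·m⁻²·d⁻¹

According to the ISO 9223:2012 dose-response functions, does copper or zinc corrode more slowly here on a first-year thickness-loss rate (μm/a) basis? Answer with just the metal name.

copper

copper: T>10 °C ⇒ hinge -0.080·(14.2−10) = -0.3360
  sulphur-dioxide contribution → 0.1373 μm/a
  chloride contribution → 0.4888 μm/a
  total first-year rate 0.626 μm/a
zinc: T>10 °C ⇒ hinge -0.071·(14.2−10) = -0.2982
  sulphur-dioxide contribution → 0.458 μm/a
  chloride contribution → 2.895 μm/a
  ⇒ r_corr(zinc) = 3.354 μm/a
Ordering by μm/a: zinc (3.35) > copper (0.626)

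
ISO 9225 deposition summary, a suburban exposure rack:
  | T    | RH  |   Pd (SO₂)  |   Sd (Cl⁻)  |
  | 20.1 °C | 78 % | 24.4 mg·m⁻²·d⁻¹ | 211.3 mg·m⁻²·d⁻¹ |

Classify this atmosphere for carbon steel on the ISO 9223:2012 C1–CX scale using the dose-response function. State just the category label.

carbon steel: T>10 °C ⇒ hinge -0.054·(20.1−10) = -0.5454
  SO₂ term: 1.77·24.4^0.52·exp(0.02·78-0.5454) = 25.71
  Cl⁻ term: 0.102·211.3^0.62·exp(0.033·78+0.04·20.1) = 82.62
  r_corr = 25.71 + 82.62 = 108.3 μm/a
108 μm/a falls in (80, 200] for carbon steel → category C5

C5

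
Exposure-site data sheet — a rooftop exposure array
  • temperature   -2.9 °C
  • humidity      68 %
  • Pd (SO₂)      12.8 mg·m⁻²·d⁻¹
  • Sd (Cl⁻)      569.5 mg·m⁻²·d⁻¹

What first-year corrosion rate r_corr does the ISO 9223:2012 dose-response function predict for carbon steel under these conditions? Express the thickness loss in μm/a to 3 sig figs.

carbon steel: T≤10 °C ⇒ hinge +0.150·(-2.9−10) = -1.9350
  Pd branch = 1.77·Pd^0.52·e^(0.02·RH+f) = 3.75 μm/a
  Cl⁻ term: 0.102·569.5^0.62·exp(0.033·68+0.04·-2.9) = 43.77
  r_corr = 3.75 + 43.77 = 47.52 μm/a

r_corr = 47.5 μm/a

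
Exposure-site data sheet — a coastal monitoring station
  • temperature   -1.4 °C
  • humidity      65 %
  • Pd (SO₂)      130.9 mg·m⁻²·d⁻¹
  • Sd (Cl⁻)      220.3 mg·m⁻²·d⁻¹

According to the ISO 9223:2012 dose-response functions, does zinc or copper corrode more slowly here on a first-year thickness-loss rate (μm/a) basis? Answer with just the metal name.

copper

zinc: T≤10 °C ⇒ hinge +0.038·(-1.4−10) = -0.4332
  Pd branch = 0.0129·Pd^0.44·e^(0.046·RH+f) = 1.421 μm/a
  Sd branch = 0.0175·Sd^0.57·e^(0.008·RH+0.085·T) = 0.5659 μm/a
  sum: 1.421 + 0.5659 → r_corr = 1.986 μm/a
copper: temperature factor f = +0.126·(-11.4) = -1.4364
  SO₂ term: 0.0053·130.9^0.26·exp(0.059·65-1.4364) = 0.2072
  Sd branch = 0.01025·Sd^0.27·e^(0.036·RH+0.049·T) = 0.4264 μm/a
  r_corr = 0.2072 + 0.4264 = 0.6336 μm/a
Ordering by μm/a: zinc (1.99) > copper (0.634)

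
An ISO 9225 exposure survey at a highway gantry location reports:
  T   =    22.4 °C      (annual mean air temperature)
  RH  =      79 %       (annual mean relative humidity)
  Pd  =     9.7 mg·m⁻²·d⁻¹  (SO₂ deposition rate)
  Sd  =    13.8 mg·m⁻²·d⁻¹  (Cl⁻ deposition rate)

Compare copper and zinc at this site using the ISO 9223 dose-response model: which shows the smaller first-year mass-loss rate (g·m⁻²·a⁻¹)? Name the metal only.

copper: temperature factor f = -0.080·(12.4) = -0.9920
  SO₂ term: 0.0053·9.7^0.26·exp(0.059·79-0.9920) = 0.3752
  Cl⁻ term: 0.01025·13.8^0.27·exp(0.036·79+0.049·22.4) = 1.072
  r_corr = 0.3752 + 1.072 = 1.447 μm/a
  mass loss = 1.447 μm/a × 8.96 g/cm³ = 12.97 g·m⁻²·a⁻¹
zinc: f(T) = -0.071·(T−10) [T>10 °C] = -0.8804
  Pd branch = 0.0129·Pd^0.44·e^(0.046·RH+f) = 0.5504 μm/a
  Cl⁻ term: 0.0175·13.8^0.57·exp(0.008·79+0.085·22.4) = 0.9866
  r_corr = 0.5504 + 0.9866 = 1.537 μm/a
  mass loss = 1.537 μm/a × 7.14 g/cm³ = 10.97 g·m⁻²·a⁻¹
Ordering by g·m⁻²·a⁻¹: copper (13) > zinc (11)

zinc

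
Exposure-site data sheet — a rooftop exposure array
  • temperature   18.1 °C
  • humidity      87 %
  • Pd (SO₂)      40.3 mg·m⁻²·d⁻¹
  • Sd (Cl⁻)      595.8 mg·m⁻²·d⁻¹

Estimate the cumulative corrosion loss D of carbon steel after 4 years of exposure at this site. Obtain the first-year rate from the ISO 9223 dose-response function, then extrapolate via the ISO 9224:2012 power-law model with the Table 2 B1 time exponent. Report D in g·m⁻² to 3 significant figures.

D(4) = 3.89e+03 g·m⁻²

carbon steel: f(T) = -0.054·(T−10) [T>10 °C] = -0.4374
  sulphur-dioxide contribution → 44.51 μm/a
  chloride contribution → 195.2 μm/a
  total first-year rate 239.7 μm/a
Long-term exponent b (ISO 9224 Table 2, B1) = 0.523
  D(4) = 239.7 × 4^0.523 = 239.7 × 2.065 = 494.9 μm
  Mass loss = 494.9 μm × 7.85 g/cm³ = 3885 g·m⁻²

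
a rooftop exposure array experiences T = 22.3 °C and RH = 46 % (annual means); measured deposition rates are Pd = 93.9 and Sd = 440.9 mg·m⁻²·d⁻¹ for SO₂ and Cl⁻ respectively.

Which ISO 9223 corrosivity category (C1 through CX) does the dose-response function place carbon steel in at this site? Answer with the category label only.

carbon steel: T>10 °C ⇒ hinge -0.054·(22.3−10) = -0.6642
  SO₂ term: 1.77·93.9^0.52·exp(0.02·46-0.6642) = 24.26
  Sd branch = 0.102·Sd^0.62·e^(0.033·RH+0.04·T) = 49.52 μm/a
  r_corr = 24.26 + 49.52 = 73.77 μm/a
ISO 9223 Table 2 (carbon steel): 50 < 73.8 ≤ 80 μm/a ⇒ C4

C4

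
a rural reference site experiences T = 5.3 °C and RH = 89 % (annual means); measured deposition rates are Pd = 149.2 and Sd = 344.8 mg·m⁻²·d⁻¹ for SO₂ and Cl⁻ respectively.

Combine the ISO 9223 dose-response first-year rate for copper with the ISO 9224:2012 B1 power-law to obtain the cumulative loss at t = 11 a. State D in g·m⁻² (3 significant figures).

D(11) = 161 g·m⁻²

copper: f(T) = +0.126·(T−10) [T≤10 °C] = -0.5922
  sulphur-dioxide contribution → 2.055 μm/a
  chloride contribution → 1.585 μm/a
  ⇒ r_corr(copper) = 3.64 μm/a
Power-law: D(11) = r_corr · 11^0.667
  D(11) = 3.64 × 11^0.667 = 3.64 × 4.95 = 18.02 μm
  Mass loss = 18.02 μm × 8.96 g/cm³ = 161.4 g·m⁻²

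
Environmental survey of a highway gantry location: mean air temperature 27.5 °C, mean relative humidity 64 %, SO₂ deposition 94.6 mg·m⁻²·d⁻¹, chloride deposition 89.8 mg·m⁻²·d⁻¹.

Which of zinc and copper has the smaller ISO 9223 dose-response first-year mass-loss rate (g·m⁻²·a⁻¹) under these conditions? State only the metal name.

zinc: f(T) = -0.071·(T−10) [T>10 °C] = -1.2425
  Pd branch = 0.0129·Pd^0.44·e^(0.046·RH+f) = 0.5235 μm/a
  Cl⁻ term: 0.0175·89.8^0.57·exp(0.008·64+0.085·27.5) = 3.926
  r_corr = 0.5235 + 3.926 = 4.449 μm/a
  mass loss = 4.449 μm/a × 7.14 g/cm³ = 31.77 g·m⁻²·a⁻¹
copper: f(T) = -0.080·(T−10) [T>10 °C] = -1.4000
  Pd branch = 0.0053·Pd^0.26·e^(0.059·RH+f) = 0.1862 μm/a
  Cl⁻ term: 0.01025·89.8^0.27·exp(0.036·64+0.049·27.5) = 1.33
  sum: 0.1862 + 1.33 → r_corr = 1.516 μm/a
  mass loss = 1.516 μm/a × 8.96 g/cm³ = 13.59 g·m⁻²·a⁻¹
Ordering by g·m⁻²·a⁻¹: zinc (31.8) > copper (13.6)

copper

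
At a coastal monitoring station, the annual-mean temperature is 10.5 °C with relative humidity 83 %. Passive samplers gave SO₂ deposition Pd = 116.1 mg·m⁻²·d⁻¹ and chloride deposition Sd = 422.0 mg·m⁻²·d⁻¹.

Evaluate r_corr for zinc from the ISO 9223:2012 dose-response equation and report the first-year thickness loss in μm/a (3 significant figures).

r_corr = 7.19 μm/a

zinc: T>10 °C ⇒ hinge -0.071·(10.5−10) = -0.0355
  SO₂ term: 0.0129·116.1^0.44·exp(0.046·83-0.0355) = 4.59
  Sd branch = 0.0175·Sd^0.57·e^(0.008·RH+0.085·T) = 2.603 μm/a
  r_corr = 4.59 + 2.603 = 7.193 μm/a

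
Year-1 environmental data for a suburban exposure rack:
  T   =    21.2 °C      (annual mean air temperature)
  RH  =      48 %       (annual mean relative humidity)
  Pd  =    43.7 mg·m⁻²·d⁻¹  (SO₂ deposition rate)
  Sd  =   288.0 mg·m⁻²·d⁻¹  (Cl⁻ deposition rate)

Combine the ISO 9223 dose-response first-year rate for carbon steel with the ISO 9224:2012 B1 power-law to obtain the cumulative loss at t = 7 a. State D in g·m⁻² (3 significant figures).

carbon steel: T>10 °C ⇒ hinge -0.054·(21.2−10) = -0.6048
  sulphur-dioxide contribution → 18 μm/a
  chloride contribution → 38.87 μm/a
  ⇒ r_corr(carbon steel) = 56.87 μm/a
ISO 9224: D(t) = r_corr · t^b with b = 0.523 (carbon steel, B1)
  D(7) = 56.87 × 7^0.523 = 56.87 × 2.767 = 157.4 μm
  Mass loss = 157.4 μm × 7.85 g/cm³ = 1235 g·m⁻²

D(7) = 1.24e+03 g·m⁻²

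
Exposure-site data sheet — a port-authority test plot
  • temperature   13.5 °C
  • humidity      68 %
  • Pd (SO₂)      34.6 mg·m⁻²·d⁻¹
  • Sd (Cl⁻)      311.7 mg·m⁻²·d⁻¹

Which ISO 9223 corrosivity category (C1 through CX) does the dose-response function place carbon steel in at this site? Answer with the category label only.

C5

carbon steel: T>10 °C ⇒ hinge -0.054·(13.5−10) = -0.1890
  sulphur-dioxide contribution → 36.05 μm/a
  chloride contribution → 58.05 μm/a
  total first-year rate 94.09 μm/a
ISO 9223 Table 2 (carbon steel): 80 < 94.1 ≤ 200 μm/a ⇒ C5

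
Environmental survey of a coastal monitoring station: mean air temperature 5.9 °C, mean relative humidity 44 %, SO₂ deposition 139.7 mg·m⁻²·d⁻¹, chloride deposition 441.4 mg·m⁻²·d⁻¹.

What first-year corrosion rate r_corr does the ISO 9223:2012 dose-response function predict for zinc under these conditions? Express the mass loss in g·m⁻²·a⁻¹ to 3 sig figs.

zinc: T≤10 °C ⇒ hinge +0.038·(5.9−10) = -0.1558
  SO₂ term: 0.0129·139.7^0.44·exp(0.046·44-0.1558) = 0.7342
  Sd branch = 0.0175·Sd^0.57·e^(0.008·RH+0.085·T) = 1.322 μm/a
  sum: 0.7342 + 1.322 → r_corr = 2.056 μm/a
Convert to mass loss: 2.056 μm/a × 7.14 g/cm³ = 14.68 g·m⁻²·a⁻¹

r_corr = 14.7 g·m⁻²·a⁻¹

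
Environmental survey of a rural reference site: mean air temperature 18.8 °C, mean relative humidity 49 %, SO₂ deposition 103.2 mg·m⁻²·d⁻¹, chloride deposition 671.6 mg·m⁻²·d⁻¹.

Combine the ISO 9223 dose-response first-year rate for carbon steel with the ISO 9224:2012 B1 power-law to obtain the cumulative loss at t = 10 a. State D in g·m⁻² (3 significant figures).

carbon steel: T>10 °C ⇒ hinge -0.054·(18.8−10) = -0.4752
  sulphur-dioxide contribution → 32.68 μm/a
  chloride contribution → 61.7 μm/a
  ⇒ r_corr(carbon steel) = 94.38 μm/a
Power-law: D(10) = r_corr · 10^0.523
  D(10) = 94.38 × 10^0.523 = 94.38 × 3.334 = 314.7 μm
  Mass loss = 314.7 μm × 7.85 g/cm³ = 2470 g·m⁻²

D(10) = 2.47e+03 g·m⁻²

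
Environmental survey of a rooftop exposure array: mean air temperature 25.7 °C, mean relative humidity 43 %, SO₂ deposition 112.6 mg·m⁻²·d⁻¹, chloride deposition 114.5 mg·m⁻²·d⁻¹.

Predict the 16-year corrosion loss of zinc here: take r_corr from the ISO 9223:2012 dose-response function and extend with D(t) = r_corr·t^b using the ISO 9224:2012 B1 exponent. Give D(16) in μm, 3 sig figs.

D(16) = 33.5 μm

zinc: T>10 °C ⇒ hinge -0.071·(25.7−10) = -1.1147
  Pd branch = 0.0129·Pd^0.44·e^(0.046·RH+f) = 0.2445 μm/a
  Sd branch = 0.0175·Sd^0.57·e^(0.008·RH+0.085·T) = 3.271 μm/a
  r_corr = 0.2445 + 3.271 = 3.515 μm/a
Power-law: D(16) = r_corr · 16^0.813
  D(16) = 3.515 × 16^0.813 = 3.515 × 9.527 = 33.49 μm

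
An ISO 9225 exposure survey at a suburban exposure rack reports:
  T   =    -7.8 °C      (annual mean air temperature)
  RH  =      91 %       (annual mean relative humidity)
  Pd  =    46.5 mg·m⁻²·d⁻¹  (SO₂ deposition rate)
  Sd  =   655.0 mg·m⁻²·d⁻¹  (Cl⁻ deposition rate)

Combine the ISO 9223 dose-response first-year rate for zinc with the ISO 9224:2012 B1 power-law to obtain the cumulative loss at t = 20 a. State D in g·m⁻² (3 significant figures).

D(20) = 252 g·m⁻²

zinc: f(T) = +0.038·(T−10) [T≤10 °C] = -0.6764
  sulphur-dioxide contribution → 2.336 μm/a
  chloride contribution → 0.7525 μm/a
  total first-year rate 3.089 μm/a
ISO 9224: D(t) = r_corr · t^b with b = 0.813 (zinc, B1)
  D(20) = 3.089 × 20^0.813 = 3.089 × 11.42 = 35.28 μm
  Mass loss = 35.28 μm × 7.14 g/cm³ = 251.9 g·m⁻²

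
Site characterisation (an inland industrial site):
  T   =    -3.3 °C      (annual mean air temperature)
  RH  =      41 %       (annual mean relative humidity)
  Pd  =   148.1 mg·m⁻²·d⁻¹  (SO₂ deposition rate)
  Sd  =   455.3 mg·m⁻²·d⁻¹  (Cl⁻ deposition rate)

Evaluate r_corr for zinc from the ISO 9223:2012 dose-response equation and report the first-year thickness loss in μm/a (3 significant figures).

r_corr = 1.06 μm/a

zinc: temperature factor f = +0.038·(-13.3) = -0.5054
  SO₂ term: 0.0129·148.1^0.44·exp(0.046·41-0.5054) = 0.4626
  Sd branch = 0.0175·Sd^0.57·e^(0.008·RH+0.085·T) = 0.601 μm/a
  r_corr = 0.4626 + 0.601 = 1.064 μm/a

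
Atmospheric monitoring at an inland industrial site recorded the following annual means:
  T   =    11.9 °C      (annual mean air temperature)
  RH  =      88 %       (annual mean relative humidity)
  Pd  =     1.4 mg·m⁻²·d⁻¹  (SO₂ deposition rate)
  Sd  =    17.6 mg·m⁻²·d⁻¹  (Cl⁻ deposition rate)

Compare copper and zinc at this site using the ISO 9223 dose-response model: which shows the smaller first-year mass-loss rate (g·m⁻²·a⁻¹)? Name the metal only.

copper: T>10 °C ⇒ hinge -0.080·(11.9−10) = -0.1520
  SO₂ term: 0.0053·1.4^0.26·exp(0.059·88-0.1520) = 0.8935
  Sd branch = 0.01025·Sd^0.27·e^(0.036·RH+0.049·T) = 0.9464 μm/a
  sum: 0.8935 + 0.9464 → r_corr = 1.84 μm/a
  mass loss = 1.84 μm/a × 8.96 g/cm³ = 16.49 g·m⁻²·a⁻¹
zinc: temperature factor f = -0.071·(1.9) = -0.1349
  Pd branch = 0.0129·Pd^0.44·e^(0.046·RH+f) = 0.7487 μm/a
  Cl⁻ term: 0.0175·17.6^0.57·exp(0.008·88+0.085·11.9) = 0.4989
  sum: 0.7487 + 0.4989 → r_corr = 1.248 μm/a
  mass loss = 1.248 μm/a × 7.14 g/cm³ = 8.908 g·m⁻²·a⁻¹
Ordering by g·m⁻²·a⁻¹: copper (16.5) > zinc (8.91)

zinc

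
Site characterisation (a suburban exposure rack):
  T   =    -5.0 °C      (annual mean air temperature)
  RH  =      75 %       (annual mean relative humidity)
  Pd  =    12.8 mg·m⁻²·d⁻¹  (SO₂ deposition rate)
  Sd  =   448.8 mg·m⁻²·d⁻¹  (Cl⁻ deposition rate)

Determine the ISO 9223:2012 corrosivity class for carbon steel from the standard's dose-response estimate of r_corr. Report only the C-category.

C3

carbon steel: f(T) = +0.150·(T−10) [T≤10 °C] = -2.2500
  sulphur-dioxide contribution → 3.148 μm/a
  chloride contribution → 43.74 μm/a
  total first-year rate 46.89 μm/a
Category bounds: 25…50 μm/a bracket r_corr ⇒ C3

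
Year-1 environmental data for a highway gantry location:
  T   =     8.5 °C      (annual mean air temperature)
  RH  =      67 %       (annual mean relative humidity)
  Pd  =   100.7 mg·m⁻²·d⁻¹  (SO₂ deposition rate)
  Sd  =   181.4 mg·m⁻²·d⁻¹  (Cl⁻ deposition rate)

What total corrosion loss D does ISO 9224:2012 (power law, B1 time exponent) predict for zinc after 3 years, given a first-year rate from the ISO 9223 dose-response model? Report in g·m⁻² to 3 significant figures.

D(3) = 56.1 g·m⁻²

zinc: temperature factor f = +0.038·(-1.5) = -0.0570
  SO₂ term: 0.0129·100.7^0.44·exp(0.046·67-0.0570) = 2.021
  Sd branch = 0.0175·Sd^0.57·e^(0.008·RH+0.085·T) = 1.194 μm/a
  sum: 2.021 + 1.194 → r_corr = 3.215 μm/a
ISO 9224: D(t) = r_corr · t^b with b = 0.813 (zinc, B1)
  D(3) = 3.215 × 3^0.813 = 3.215 × 2.443 = 7.855 μm
  Mass loss = 7.855 μm × 7.14 g/cm³ = 56.08 g·m⁻²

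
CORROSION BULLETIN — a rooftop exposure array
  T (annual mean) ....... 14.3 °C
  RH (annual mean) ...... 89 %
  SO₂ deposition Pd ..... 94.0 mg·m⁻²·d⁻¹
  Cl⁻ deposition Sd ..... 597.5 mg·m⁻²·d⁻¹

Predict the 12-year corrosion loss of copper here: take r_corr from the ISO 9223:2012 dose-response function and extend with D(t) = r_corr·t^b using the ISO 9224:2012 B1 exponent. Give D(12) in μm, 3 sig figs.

copper: f(T) = -0.080·(T−10) [T>10 °C] = -0.3440
  sulphur-dioxide contribution → 2.335 μm/a
  chloride contribution → 2.858 μm/a
  ⇒ r_corr(copper) = 5.194 μm/a
ISO 9224: D(t) = r_corr · t^b with b = 0.667 (copper, B1)
  D(12) = 5.194 × 12^0.667 = 5.194 × 5.246 = 27.25 μm

D(12) = 27.2 μm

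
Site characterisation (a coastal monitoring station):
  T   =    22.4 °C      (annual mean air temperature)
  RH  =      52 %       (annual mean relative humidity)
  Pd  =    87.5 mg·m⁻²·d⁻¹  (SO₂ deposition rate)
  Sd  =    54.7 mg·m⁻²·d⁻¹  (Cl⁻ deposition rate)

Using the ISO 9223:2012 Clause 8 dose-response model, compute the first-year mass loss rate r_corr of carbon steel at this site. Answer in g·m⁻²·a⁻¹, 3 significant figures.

carbon steel: temperature factor f = -0.054·(12.4) = -0.6696
  Pd branch = 1.77·Pd^0.52·e^(0.02·RH+f) = 26.22 μm/a
  Sd branch = 0.102·Sd^0.62·e^(0.033·RH+0.04·T) = 16.62 μm/a
  sum: 26.22 + 16.62 → r_corr = 42.84 μm/a
Convert to mass loss: 42.84 μm/a × 7.85 g/cm³ = 336.3 g·m⁻²·a⁻¹

r_corr = 336 g·m⁻²·a⁻¹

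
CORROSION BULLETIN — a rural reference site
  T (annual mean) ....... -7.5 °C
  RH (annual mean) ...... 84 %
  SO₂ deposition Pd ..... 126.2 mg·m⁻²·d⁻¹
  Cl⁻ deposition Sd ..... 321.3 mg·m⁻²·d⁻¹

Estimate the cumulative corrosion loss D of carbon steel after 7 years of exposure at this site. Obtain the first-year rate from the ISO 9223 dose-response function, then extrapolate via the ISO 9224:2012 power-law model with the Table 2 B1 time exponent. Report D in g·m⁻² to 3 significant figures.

carbon steel: f(T) = +0.150·(T−10) [T≤10 °C] = -2.6250
  Pd branch = 1.77·Pd^0.52·e^(0.02·RH+f) = 8.514 μm/a
  Sd branch = 0.102·Sd^0.62·e^(0.033·RH+0.04·T) = 43.3 μm/a
  sum: 8.514 + 43.3 → r_corr = 51.81 μm/a
ISO 9224: D(t) = r_corr · t^b with b = 0.523 (carbon steel, B1)
  D(7) = 51.81 × 7^0.523 = 51.81 × 2.767 = 143.4 μm
  Mass loss = 143.4 μm × 7.85 g/cm³ = 1125 g·m⁻²

D(7) = 1.13e+03 g·m⁻²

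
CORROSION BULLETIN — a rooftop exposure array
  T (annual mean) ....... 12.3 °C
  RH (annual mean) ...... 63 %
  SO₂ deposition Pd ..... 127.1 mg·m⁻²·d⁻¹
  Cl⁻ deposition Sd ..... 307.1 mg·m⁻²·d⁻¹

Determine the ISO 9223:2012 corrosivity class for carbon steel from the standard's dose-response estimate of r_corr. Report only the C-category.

carbon steel: T>10 °C ⇒ hinge -0.054·(12.3−10) = -0.1242
  Pd branch = 1.77·Pd^0.52·e^(0.02·RH+f) = 68.45 μm/a
  Cl⁻ term: 0.102·307.1^0.62·exp(0.033·63+0.04·12.3) = 46.48
  sum: 68.45 + 46.48 → r_corr = 114.9 μm/a
ISO 9223 Table 2 (carbon steel): 80 < 115 ≤ 200 μm/a ⇒ C5

C5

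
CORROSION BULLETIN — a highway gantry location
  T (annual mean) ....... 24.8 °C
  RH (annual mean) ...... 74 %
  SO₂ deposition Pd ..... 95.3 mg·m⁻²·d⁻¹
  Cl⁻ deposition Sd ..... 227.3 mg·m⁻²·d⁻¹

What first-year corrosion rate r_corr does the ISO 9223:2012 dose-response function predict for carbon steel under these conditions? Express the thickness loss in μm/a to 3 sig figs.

r_corr = 129 μm/a

carbon steel: temperature factor f = -0.054·(14.8) = -0.7992
  SO₂ term: 1.77·95.3^0.52·exp(0.02·74-0.7992) = 37.39
  Cl⁻ term: 0.102·227.3^0.62·exp(0.033·74+0.04·24.8) = 91.42
  sum: 37.39 + 91.42 → r_corr = 128.8 μm/a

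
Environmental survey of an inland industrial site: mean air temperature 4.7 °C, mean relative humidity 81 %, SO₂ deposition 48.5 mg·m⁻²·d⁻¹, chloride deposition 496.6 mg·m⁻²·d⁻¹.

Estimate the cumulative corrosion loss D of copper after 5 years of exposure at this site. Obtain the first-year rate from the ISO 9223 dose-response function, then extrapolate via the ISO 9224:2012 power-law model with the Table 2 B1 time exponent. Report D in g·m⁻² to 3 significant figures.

D(5) = 56.6 g·m⁻²

copper: temperature factor f = +0.126·(-5.3) = -0.6678
  SO₂ term: 0.0053·48.5^0.26·exp(0.059·81-0.6678) = 0.8872
  Sd branch = 0.01025·Sd^0.27·e^(0.036·RH+0.049·T) = 1.274 μm/a
  r_corr = 0.8872 + 1.274 = 2.161 μm/a
Long-term exponent b (ISO 9224 Table 2, B1) = 0.667
  D(5) = 2.161 × 5^0.667 = 2.161 × 2.926 = 6.322 μm
  Mass loss = 6.322 μm × 8.96 g/cm³ = 56.65 g·m⁻²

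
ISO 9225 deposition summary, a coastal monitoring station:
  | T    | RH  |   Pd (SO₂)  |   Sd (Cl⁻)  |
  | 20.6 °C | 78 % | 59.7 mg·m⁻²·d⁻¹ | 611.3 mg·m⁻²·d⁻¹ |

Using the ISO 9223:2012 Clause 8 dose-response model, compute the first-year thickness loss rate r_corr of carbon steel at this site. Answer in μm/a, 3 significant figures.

carbon steel: temperature factor f = -0.054·(10.6) = -0.5724
  SO₂ term: 1.77·59.7^0.52·exp(0.02·78-0.5724) = 39.85
  Sd branch = 0.102·Sd^0.62·e^(0.033·RH+0.04·T) = 162.9 μm/a
  sum: 39.85 + 162.9 → r_corr = 202.7 μm/a

r_corr = 203 μm/a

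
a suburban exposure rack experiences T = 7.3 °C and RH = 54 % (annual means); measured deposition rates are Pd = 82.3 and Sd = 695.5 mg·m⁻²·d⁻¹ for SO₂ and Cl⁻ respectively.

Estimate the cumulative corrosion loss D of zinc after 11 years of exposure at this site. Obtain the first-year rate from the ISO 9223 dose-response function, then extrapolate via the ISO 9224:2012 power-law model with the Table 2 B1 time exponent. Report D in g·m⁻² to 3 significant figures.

zinc: T≤10 °C ⇒ hinge +0.038·(7.3−10) = -0.1026
  SO₂ term: 0.0129·82.3^0.44·exp(0.046·54-0.1026) = 0.9718
  Sd branch = 0.0175·Sd^0.57·e^(0.008·RH+0.085·T) = 2.09 μm/a
  r_corr = 0.9718 + 2.09 = 3.062 μm/a
ISO 9224: D(t) = r_corr · t^b with b = 0.813 (zinc, B1)
  D(11) = 3.062 × 11^0.813 = 3.062 × 7.025 = 21.51 μm
  Mass loss = 21.51 μm × 7.14 g/cm³ = 153.6 g·m⁻²

D(11) = 154 g·m⁻²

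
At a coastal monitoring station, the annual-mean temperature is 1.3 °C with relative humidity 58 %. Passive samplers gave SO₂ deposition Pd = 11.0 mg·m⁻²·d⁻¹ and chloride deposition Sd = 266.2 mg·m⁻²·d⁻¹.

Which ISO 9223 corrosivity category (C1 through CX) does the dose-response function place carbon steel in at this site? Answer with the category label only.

C3

carbon steel: T≤10 °C ⇒ hinge +0.150·(1.3−10) = -1.3050
  sulphur-dioxide contribution → 5.328 μm/a
  chloride contribution → 23.23 μm/a
  total first-year rate 28.56 μm/a
ISO 9223 Table 2 (carbon steel): 25 < 28.6 ≤ 50 μm/a ⇒ C3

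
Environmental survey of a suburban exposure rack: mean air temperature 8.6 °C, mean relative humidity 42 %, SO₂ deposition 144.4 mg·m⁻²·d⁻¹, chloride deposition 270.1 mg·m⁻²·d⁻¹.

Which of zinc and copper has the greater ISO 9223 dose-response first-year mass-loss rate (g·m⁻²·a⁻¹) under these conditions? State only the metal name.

zinc

zinc: T≤10 °C ⇒ hinge +0.038·(8.6−10) = -0.0532
  sulphur-dioxide contribution → 0.7529 μm/a
  chloride contribution → 1.237 μm/a
  total first-year rate 1.99 μm/a
  mass loss = 1.99 μm/a × 7.14 g/cm³ = 14.21 g·m⁻²·a⁻¹
copper: temperature factor f = +0.126·(-1.4) = -0.1764
  sulphur-dioxide contribution → 0.1929 μm/a
  chloride contribution → 0.3213 μm/a
  total first-year rate 0.5142 μm/a
  mass loss = 0.5142 μm/a × 8.96 g/cm³ = 4.607 g·m⁻²·a⁻¹
Ordering by g·m⁻²·a⁻¹: zinc (14.2) > copper (4.61)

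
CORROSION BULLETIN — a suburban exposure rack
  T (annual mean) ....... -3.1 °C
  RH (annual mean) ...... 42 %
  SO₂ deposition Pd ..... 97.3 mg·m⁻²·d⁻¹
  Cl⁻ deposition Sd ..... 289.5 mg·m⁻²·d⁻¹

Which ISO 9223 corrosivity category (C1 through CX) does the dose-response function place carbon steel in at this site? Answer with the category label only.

C2

carbon steel: T≤10 °C ⇒ hinge +0.150·(-3.1−10) = -1.9650
  sulphur-dioxide contribution → 6.212 μm/a
  chloride contribution → 12.1 μm/a
  total first-year rate 18.31 μm/a
Category bounds: 1.3…25 μm/a bracket r_corr ⇒ C2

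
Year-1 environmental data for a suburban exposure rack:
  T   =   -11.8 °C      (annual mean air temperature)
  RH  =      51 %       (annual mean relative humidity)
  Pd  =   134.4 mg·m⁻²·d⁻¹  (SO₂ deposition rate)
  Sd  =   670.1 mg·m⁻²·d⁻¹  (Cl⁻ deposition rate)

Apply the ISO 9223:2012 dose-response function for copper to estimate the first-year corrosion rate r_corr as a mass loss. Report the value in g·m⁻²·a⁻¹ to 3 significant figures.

r_corr = 2.09 g·m⁻²·a⁻¹

copper: temperature factor f = +0.126·(-21.8) = -2.7468
  Pd branch = 0.0053·Pd^0.26·e^(0.059·RH+f) = 0.02463 μm/a
  Sd branch = 0.01025·Sd^0.27·e^(0.036·RH+0.049·T) = 0.2089 μm/a
  sum: 0.02463 + 0.2089 → r_corr = 0.2336 μm/a
Convert to mass loss: 0.2336 μm/a × 8.96 g/cm³ = 2.093 g·m⁻²·a⁻¹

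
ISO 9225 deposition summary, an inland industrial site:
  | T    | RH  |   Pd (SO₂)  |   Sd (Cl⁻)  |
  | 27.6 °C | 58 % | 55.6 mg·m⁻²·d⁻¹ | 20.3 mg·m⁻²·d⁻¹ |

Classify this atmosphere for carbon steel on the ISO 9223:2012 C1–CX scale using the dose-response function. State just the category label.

C3

carbon steel: T>10 °C ⇒ hinge -0.054·(27.6−10) = -0.9504
  SO₂ term: 1.77·55.6^0.52·exp(0.02·58-0.9504) = 17.64
  Cl⁻ term: 0.102·20.3^0.62·exp(0.033·58+0.04·27.6) = 13.49
  sum: 17.64 + 13.49 → r_corr = 31.13 μm/a
31.1 μm/a falls in (25, 50] for carbon steel → category C3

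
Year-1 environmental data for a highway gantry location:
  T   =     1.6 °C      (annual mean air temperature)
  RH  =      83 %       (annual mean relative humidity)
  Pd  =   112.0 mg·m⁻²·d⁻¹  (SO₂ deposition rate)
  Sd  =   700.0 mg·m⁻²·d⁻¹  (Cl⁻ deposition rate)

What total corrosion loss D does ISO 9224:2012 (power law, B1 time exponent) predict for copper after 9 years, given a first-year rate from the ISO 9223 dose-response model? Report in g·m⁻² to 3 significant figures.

D(9) = 82.6 g·m⁻²

copper: temperature factor f = +0.126·(-8.4) = -1.0584
  sulphur-dioxide contribution → 0.8398 μm/a
  chloride contribution → 1.29 μm/a
  total first-year rate 2.13 μm/a
Long-term exponent b (ISO 9224 Table 2, B1) = 0.667
  D(9) = 2.13 × 9^0.667 = 2.13 × 4.33 = 9.222 μm
  Mass loss = 9.222 μm × 8.96 g/cm³ = 82.63 g·m⁻²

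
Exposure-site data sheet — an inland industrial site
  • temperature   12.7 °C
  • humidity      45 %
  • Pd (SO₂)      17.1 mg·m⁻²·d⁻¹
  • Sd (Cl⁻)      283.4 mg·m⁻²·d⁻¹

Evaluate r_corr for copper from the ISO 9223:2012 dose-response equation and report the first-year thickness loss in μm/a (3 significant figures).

copper: temperature factor f = -0.080·(2.7) = -0.2160
  sulphur-dioxide contribution → 0.1271 μm/a
  chloride contribution → 0.4433 μm/a
  total first-year rate 0.5704 μm/a

r_corr = 0.570 μm/a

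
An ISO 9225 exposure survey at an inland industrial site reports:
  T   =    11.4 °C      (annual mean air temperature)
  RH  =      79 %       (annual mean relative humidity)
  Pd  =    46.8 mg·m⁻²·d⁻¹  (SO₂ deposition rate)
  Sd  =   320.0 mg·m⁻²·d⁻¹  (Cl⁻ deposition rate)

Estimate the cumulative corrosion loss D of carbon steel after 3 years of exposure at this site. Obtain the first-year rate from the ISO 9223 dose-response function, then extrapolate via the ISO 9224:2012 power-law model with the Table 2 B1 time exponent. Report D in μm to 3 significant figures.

carbon steel: T>10 °C ⇒ hinge -0.054·(11.4−10) = -0.0756
  sulphur-dioxide contribution → 58.86 μm/a
  chloride contribution → 77.99 μm/a
  total first-year rate 136.9 μm/a
Power-law: D(3) = r_corr · 3^0.523
  D(3) = 136.9 × 3^0.523 = 136.9 × 1.776 = 243.1 μm

D(3) = 243 μm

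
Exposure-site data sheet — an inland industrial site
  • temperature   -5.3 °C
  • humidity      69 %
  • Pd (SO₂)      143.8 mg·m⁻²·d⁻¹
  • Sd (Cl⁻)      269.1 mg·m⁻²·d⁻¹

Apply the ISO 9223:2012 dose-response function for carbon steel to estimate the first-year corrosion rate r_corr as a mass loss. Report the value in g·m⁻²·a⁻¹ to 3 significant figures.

r_corr = 276 g·m⁻²·a⁻¹

carbon steel: T≤10 °C ⇒ hinge +0.150·(-5.3−10) = -2.2950
  Pd branch = 1.77·Pd^0.52·e^(0.02·RH+f) = 9.389 μm/a
  Sd branch = 0.102·Sd^0.62·e^(0.033·RH+0.04·T) = 25.82 μm/a
  sum: 9.389 + 25.82 → r_corr = 35.21 μm/a
Convert to mass loss: 35.21 μm/a × 7.85 g/cm³ = 276.4 g·m⁻²·a⁻¹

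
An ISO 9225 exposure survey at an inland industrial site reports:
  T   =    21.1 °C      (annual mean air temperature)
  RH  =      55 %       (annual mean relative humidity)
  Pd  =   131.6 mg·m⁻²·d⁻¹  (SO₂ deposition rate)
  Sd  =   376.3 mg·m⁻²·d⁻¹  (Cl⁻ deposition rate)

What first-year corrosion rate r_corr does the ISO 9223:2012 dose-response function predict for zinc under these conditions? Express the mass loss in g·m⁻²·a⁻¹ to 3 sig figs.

r_corr = 38.8 g·m⁻²·a⁻¹

zinc: temperature factor f = -0.071·(11.1) = -0.7881
  SO₂ term: 0.0129·131.6^0.44·exp(0.046·55-0.7881) = 0.6303
  Cl⁻ term: 0.0175·376.3^0.57·exp(0.008·55+0.085·21.1) = 4.798
  sum: 0.6303 + 4.798 → r_corr = 5.429 μm/a
Convert to mass loss: 5.429 μm/a × 7.14 g/cm³ = 38.76 g·m⁻²·a⁻¹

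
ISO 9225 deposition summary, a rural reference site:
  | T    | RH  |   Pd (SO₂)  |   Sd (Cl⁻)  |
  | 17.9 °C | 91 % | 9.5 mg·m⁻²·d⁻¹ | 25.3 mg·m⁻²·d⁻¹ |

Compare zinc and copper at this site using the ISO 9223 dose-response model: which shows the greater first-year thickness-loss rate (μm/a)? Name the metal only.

copper

zinc: temperature factor f = -0.071·(7.9) = -0.5609
  sulphur-dioxide contribution → 1.304 μm/a
  chloride contribution → 1.047 μm/a
  total first-year rate 2.35 μm/a
copper: f(T) = -0.080·(T−10) [T>10 °C] = -0.6320
  sulphur-dioxide contribution → 1.086 μm/a
  chloride contribution → 1.56 μm/a
  total first-year rate 2.646 μm/a
Ordering by μm/a: copper (2.65) > zinc (2.35)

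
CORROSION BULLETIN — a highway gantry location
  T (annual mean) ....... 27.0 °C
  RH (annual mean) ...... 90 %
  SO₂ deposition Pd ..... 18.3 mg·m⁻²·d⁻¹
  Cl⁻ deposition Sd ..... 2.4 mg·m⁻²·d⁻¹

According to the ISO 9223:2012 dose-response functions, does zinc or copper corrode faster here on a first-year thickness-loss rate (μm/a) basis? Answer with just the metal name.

copper

zinc: T>10 °C ⇒ hinge -0.071·(27.0−10) = -1.2070
  SO₂ term: 0.0129·18.3^0.44·exp(0.046·90-1.2070) = 0.8707
  Cl⁻ term: 0.0175·2.4^0.57·exp(0.008·90+0.085·27.0) = 0.5877
  sum: 0.8707 + 0.5877 → r_corr = 1.458 μm/a
copper: T>10 °C ⇒ hinge -0.080·(27.0−10) = -1.3600
  SO₂ term: 0.0053·18.3^0.26·exp(0.059·90-1.3600) = 0.5861
  Sd branch = 0.01025·Sd^0.27·e^(0.036·RH+0.049·T) = 1.245 μm/a
  sum: 0.5861 + 1.245 → r_corr = 1.831 μm/a
Ordering by μm/a: copper (1.83) > zinc (1.46)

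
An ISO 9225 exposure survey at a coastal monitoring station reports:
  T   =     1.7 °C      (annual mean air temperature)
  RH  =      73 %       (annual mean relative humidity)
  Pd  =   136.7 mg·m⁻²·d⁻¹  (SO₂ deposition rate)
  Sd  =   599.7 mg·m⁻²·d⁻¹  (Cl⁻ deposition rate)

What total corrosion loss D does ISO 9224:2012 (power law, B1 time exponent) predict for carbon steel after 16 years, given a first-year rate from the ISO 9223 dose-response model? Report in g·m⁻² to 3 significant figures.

D(16) = 3.09e+03 g·m⁻²

carbon steel: f(T) = +0.150·(T−10) [T≤10 °C] = -1.2450
  Pd branch = 1.77·Pd^0.52·e^(0.02·RH+f) = 28.31 μm/a
  Sd branch = 0.102·Sd^0.62·e^(0.033·RH+0.04·T) = 64.07 μm/a
  r_corr = 28.31 + 64.07 = 92.38 μm/a
Long-term exponent b (ISO 9224 Table 2, B1) = 0.523
  D(16) = 92.38 × 16^0.523 = 92.38 × 4.263 = 393.9 μm
  Mass loss = 393.9 μm × 7.85 g/cm³ = 3092 g·m⁻²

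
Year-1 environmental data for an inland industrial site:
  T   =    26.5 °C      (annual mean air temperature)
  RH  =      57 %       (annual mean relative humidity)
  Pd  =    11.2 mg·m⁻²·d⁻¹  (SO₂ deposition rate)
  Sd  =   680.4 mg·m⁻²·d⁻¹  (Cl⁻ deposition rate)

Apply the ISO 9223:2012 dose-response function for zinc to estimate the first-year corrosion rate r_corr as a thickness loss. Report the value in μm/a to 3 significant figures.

zinc: T>10 °C ⇒ hinge -0.071·(26.5−10) = -1.1715
  Pd branch = 0.0129·Pd^0.44·e^(0.046·RH+f) = 0.1593 μm/a
  Cl⁻ term: 0.0175·680.4^0.57·exp(0.008·57+0.085·26.5) = 10.81
  sum: 0.1593 + 10.81 → r_corr = 10.97 μm/a

r_corr = 11.0 μm/a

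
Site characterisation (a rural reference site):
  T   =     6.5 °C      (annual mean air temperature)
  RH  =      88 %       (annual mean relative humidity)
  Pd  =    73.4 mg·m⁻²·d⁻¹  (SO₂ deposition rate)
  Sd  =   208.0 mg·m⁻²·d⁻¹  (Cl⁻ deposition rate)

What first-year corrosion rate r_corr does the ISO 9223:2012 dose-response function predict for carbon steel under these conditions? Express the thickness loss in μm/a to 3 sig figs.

carbon steel: temperature factor f = +0.150·(-3.5) = -0.5250
  SO₂ term: 1.77·73.4^0.52·exp(0.02·88-0.5250) = 56.82
  Sd branch = 0.102·Sd^0.62·e^(0.033·RH+0.04·T) = 66.06 μm/a
  r_corr = 56.82 + 66.06 = 122.9 μm/a

r_corr = 123 μm/a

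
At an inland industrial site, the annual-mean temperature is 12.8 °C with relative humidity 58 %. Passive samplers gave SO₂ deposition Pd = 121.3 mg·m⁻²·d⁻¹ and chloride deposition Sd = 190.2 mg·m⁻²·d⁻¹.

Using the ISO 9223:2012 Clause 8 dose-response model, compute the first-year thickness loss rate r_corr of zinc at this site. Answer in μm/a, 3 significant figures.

r_corr = 2.90 μm/a

zinc: temperature factor f = -0.071·(2.8) = -0.1988
  SO₂ term: 0.0129·121.3^0.44·exp(0.046·58-0.1988) = 1.258
  Sd branch = 0.0175·Sd^0.57·e^(0.008·RH+0.085·T) = 1.645 μm/a
  sum: 1.258 + 1.645 → r_corr = 2.904 μm/a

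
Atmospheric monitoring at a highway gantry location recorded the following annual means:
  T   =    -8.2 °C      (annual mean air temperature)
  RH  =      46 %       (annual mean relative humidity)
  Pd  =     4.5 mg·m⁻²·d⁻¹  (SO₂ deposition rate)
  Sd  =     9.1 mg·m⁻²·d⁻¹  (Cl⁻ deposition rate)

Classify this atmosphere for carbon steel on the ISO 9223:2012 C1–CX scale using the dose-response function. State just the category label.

carbon steel: temperature factor f = +0.150·(-18.2) = -2.7300
  sulphur-dioxide contribution → 0.6332 μm/a
  chloride contribution → 1.318 μm/a
  total first-year rate 1.952 μm/a
1.95 μm/a falls in (1.3, 25] for carbon steel → category C2

C2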